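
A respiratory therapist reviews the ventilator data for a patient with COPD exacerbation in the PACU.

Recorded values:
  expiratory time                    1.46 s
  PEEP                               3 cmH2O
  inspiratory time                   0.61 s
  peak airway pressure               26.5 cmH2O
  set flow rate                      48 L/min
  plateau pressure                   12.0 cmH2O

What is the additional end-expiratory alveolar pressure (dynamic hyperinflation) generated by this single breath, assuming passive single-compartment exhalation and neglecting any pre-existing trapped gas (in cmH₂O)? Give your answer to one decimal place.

Flow: 48 L/min ÷ 60 = 0.8 L/s.
Vt = flow × Ti = 0.8 L/s × 0.61 s × 1000 mL/L = 488.0 mL.
R = (PIP − Pplat)/V̇ = (26.5 − 12.0) / 0.8 = 14.5/0.8 = 18.125 cmH2O·s/L.
C = Vt/(Pplat − PEEP) = 488.0 / (12.0 − 3) = 488.0/9.0 = 54.222 mL/cmH2O.
τ = R × C = 18.125 × 0.05422 L/cmH2O = 0.9827 s.
Fraction remaining = e^(−Te/τ) = e^(−1.46/0.9827) = 0.2263; trapped volume = 488.0 × 0.2263 = 110.43 mL.
Additional alveolar pressure from trapping ≈ V_trapped / C = 110.43 / 54.222 = 2.037 cmH2O.

2.0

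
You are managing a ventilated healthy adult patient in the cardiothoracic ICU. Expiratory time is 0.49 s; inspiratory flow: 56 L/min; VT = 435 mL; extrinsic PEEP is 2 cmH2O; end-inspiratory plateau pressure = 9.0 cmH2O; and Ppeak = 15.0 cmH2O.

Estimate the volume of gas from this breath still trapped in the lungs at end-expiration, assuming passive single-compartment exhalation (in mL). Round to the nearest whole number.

128

Flow: 56 L/min ÷ 60 = 0.9333 L/s.
R = (PIP − Pplat)/V̇ = (15.0 − 9.0) / 0.9333 = 6.0/0.9333 = 6.429 cmH2O·s/L.
C = Vt/(Pplat − PEEP) = 435.0 / (9.0 − 2) = 435.0/7.0 = 62.143 mL/cmH2O.
τ = R × C = 6.429 × 0.06214 L/cmH2O = 0.3995 s.
Fraction remaining = e^(−Te/τ) = e^(−0.49/0.3995) = 0.2933.
Trapped volume = 435.0 × 0.2933 = 127.59 mL.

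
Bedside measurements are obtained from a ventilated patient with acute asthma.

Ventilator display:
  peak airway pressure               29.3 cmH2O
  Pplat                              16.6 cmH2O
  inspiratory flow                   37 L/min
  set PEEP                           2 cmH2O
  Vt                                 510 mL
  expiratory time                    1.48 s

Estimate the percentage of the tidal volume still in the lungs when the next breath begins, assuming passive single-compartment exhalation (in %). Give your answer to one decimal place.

12.8

Flow: 37 L/min ÷ 60 = 0.6167 L/s.
R = (PIP − Pplat)/V̇ = (29.3 − 16.6) / 0.6167 = 12.7/0.6167 = 20.593 cmH2O·s/L.
C = Vt/(Pplat − PEEP) = 510.0 / (16.6 − 2) = 510.0/14.6 = 34.932 mL/cmH2O.
τ = R × C = 20.593 × 0.03493 L/cmH2O = 0.7193 s.
Fraction remaining at end-expiration = e^(−Te/τ) = e^(−1.48/0.7193) = 0.1278 → 12.78%.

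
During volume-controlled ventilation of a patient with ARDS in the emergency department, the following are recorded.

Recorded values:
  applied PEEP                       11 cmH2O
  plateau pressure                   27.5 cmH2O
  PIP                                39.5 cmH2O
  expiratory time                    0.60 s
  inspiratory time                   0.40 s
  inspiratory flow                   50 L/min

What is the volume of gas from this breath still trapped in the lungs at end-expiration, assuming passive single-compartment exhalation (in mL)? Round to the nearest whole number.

42

Flow: 50 L/min ÷ 60 = 0.8333 L/s.
Vt = flow × Ti = 0.8333 L/s × 0.40 s × 1000 mL/L = 333.32 mL.
R = (PIP − Pplat)/V̇ = (39.5 − 27.5) / 0.8333 = 12.0/0.8333 = 14.401 cmH2O·s/L.
C = Vt/(Pplat − PEEP) = 333.32 / (27.5 − 11) = 333.32/16.5 = 20.201 mL/cmH2O.
τ = R × C = 14.401 × 0.0202 L/cmH2O = 0.2909 s.
Fraction remaining = e^(−Te/τ) = e^(−0.60/0.2909) = 0.1271.
Trapped volume = 333.32 × 0.1271 = 42.365 mL.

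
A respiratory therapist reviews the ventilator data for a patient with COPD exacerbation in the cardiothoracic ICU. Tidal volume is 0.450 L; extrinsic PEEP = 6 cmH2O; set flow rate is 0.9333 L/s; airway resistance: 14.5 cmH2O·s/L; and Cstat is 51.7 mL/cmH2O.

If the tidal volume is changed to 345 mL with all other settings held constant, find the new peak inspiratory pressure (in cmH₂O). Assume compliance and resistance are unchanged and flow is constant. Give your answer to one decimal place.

PIP = Vt/C + R·V̇ + PEEP (constant-flow equation of motion).
Only the elastic term changes: ΔPIP = ΔVt / C = (345 − 450) / 51.7 = -2.031 cmH2O.
Original PIP = 450/51.7 + 14.5×0.9333 + 6 = 28.237 cmH2O; new PIP = 28.237 + (-2.031) = 26.206 cmH2O.

26.2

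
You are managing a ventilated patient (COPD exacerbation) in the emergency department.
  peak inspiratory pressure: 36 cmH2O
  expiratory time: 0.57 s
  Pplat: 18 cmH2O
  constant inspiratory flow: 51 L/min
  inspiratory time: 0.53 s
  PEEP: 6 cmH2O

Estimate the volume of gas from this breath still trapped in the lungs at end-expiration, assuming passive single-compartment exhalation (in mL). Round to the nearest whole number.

Flow: 51 L/min ÷ 60 = 0.85 L/s.
Vt = flow × Ti = 0.85 L/s × 0.53 s × 1000 mL/L = 450.5 mL.
R = (PIP − Pplat)/V̇ = (36 − 18) / 0.85 = 18.0/0.85 = 21.176 cmH2O·s/L.
C = Vt/(Pplat − PEEP) = 450.5 / (18 − 6) = 450.5/12.0 = 37.542 mL/cmH2O.
τ = R × C = 21.176 × 0.03754 L/cmH2O = 0.7949 s.
Fraction remaining = e^(−Te/τ) = e^(−0.57/0.7949) = 0.4882.
Trapped volume = 450.5 × 0.4882 = 219.93 mL.

220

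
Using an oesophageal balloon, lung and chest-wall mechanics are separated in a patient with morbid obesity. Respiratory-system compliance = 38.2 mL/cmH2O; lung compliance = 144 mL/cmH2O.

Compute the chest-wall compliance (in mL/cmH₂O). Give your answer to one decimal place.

1/Ccw = 1/Crs − 1/CL.
1/Ccw = 1/38.2 − 1/144 = 0.01923.
Ccw = 52.002 mL/cmH2O.

52.0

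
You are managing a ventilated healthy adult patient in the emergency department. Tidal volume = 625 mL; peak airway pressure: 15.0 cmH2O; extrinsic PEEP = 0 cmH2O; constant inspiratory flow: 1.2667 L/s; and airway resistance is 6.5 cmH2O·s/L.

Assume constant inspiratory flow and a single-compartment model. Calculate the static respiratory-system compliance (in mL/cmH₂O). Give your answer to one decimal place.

92.4

Equation of motion (constant flow): PIP = Vt/C + R·V̇ + PEEP.
Vt/C = PIP − R·V̇ − PEEP = 15.0 − 6.5×1.2667 − 0 = 15.0 − 8.234 − 0 = 6.766 cmH2O.
C = Vt / 6.766 = 625 / 6.766 = 92.374 mL/cmH2O.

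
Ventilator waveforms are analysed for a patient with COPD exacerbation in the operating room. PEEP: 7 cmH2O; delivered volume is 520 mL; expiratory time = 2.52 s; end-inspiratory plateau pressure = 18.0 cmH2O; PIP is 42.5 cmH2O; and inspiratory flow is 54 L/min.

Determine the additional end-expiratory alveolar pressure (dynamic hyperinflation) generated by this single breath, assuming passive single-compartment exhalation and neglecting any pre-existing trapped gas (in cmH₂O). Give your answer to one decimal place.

1.6

Flow: 54 L/min ÷ 60 = 0.9 L/s.
R = (PIP − Pplat)/V̇ = (42.5 − 18.0) / 0.9 = 24.5/0.9 = 27.222 cmH2O·s/L.
C = Vt/(Pplat − PEEP) = 520.0 / (18.0 − 7) = 520.0/11.0 = 47.273 mL/cmH2O.
τ = R × C = 27.222 × 0.04727 L/cmH2O = 1.287 s.
Fraction remaining = e^(−Te/τ) = e^(−2.52/1.287) = 0.1411; trapped volume = 520.0 × 0.1411 = 73.372 mL.
Additional alveolar pressure from trapping ≈ V_trapped / C = 73.372 / 47.273 = 1.552 cmH2O.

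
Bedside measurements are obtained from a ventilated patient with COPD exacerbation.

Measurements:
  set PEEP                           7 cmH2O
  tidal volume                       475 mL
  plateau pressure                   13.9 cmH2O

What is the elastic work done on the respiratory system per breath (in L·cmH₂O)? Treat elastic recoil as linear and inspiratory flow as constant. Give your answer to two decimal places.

1.64

Elastic work ≈ ½ × (Pplat − PEEP) × Vt = 0.5 × (13.9 − 7) × 0.475 L = 0.5 × 6.9 × 0.475 = 1.639 L·cmH2O.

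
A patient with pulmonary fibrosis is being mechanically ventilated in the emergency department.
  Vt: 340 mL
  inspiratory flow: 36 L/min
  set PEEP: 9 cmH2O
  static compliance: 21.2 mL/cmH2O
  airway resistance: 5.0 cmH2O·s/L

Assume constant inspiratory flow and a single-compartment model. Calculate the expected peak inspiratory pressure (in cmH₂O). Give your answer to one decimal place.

Flow: 36 L/min ÷ 60 = 0.6 L/s.
Equation of motion (constant flow): PIP = Vt/C + R·V̇ + PEEP.
PIP = 340/21.2 + 5.0×0.6 + 9 = 16.038 + 3.0 + 9 = 28.038 cmH2O.

28.0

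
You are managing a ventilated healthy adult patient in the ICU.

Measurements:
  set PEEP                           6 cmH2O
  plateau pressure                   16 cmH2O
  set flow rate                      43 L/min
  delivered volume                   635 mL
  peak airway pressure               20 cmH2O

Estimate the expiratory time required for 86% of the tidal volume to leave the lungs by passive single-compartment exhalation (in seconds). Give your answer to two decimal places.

0.70

Flow: 43 L/min ÷ 60 = 0.7167 L/s.
R = (PIP − Pplat)/V̇ = (20 − 16) / 0.7167 = 4.0/0.7167 = 5.581 cmH2O·s/L.
C = Vt/(Pplat − PEEP) = 635.0 / (16 − 6) = 635.0/10.0 = 63.5 mL/cmH2O.
τ = R × C = 5.581 × 0.0635 L/cmH2O = 0.3544 s.
t = −τ·ln(1 − 0.86) = −0.3544·ln(0.14) = 0.6968 s.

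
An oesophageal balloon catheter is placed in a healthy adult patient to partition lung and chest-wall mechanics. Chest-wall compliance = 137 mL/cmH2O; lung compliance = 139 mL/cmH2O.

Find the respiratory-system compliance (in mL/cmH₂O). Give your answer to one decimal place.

Lung and chest wall are elastances in series: 1/Crs = 1/CL + 1/Ccw.
1/Crs = 1/139 + 1/137 = 0.01449.
Crs = 69.013 mL/cmH2O.

69.0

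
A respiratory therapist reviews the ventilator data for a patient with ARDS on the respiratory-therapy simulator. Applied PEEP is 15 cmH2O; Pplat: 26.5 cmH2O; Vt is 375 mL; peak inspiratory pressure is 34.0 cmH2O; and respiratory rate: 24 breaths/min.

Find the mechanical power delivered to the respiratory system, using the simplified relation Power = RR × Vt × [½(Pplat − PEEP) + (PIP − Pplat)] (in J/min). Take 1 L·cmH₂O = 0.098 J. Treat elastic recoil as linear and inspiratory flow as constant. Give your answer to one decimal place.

Per-breath work = Vt × [½(Pplat−PEEP) + (PIP−Pplat)] = 0.375 × [0.5×11.5 + 7.5] = 0.375 × 13.25 = 4.969 L·cmH2O.
Power = 24 × 4.969 = 119.26 L·cmH2O/min.
× 0.098 J/(L·cmH2O) → 11.687 J/min.

11.7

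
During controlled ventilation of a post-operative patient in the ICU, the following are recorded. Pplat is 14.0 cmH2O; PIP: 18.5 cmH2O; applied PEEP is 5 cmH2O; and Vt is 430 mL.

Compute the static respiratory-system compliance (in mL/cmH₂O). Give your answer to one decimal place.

Cstat = Vt / (Pplat − PEEP) = 430 / (14.0 − 5) = 430 / 9.0 = 47.778 mL/cmH2O.

47.8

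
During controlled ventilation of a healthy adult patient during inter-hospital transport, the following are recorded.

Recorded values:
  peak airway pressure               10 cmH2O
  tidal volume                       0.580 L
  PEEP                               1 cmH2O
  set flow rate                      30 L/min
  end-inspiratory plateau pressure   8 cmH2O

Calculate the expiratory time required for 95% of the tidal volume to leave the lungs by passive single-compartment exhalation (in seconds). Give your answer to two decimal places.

Flow: 30 L/min ÷ 60 = 0.5 L/s.
R = (PIP − Pplat)/V̇ = (10 − 8) / 0.5 = 2.0/0.5 = 4.0 cmH2O·s/L.
C = Vt/(Pplat − PEEP) = 580.0 / (8 − 1) = 580.0/7.0 = 82.857 mL/cmH2O.
τ = R × C = 4.0 × 0.08286 L/cmH2O = 0.3314 s.
t = −τ·ln(1 − 0.95) = −0.3314·ln(0.05) = 0.9928 s.

0.99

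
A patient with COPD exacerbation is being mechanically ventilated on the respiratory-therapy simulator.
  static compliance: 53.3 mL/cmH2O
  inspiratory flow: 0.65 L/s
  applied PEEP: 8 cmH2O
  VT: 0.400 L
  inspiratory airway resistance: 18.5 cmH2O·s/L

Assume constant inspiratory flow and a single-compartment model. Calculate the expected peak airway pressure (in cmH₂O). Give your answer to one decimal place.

Equation of motion (constant flow): PIP = Vt/C + R·V̇ + PEEP.
PIP = 400/53.3 + 18.5×0.65 + 8 = 7.505 + 12.025 + 8 = 27.53 cmH2O.

27.5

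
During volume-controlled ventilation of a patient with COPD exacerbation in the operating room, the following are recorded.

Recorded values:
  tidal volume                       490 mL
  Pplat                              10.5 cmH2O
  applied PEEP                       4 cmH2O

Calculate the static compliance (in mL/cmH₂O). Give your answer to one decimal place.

Cstat = Vt / (Pplat − PEEP) = 490 / (10.5 − 4) = 490 / 6.5 = 75.385 mL/cmH2O.

75.4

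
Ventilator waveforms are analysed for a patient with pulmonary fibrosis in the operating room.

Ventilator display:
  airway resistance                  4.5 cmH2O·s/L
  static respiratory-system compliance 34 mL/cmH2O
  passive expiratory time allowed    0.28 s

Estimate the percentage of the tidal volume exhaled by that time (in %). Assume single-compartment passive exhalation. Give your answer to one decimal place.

84.0

τ = R × C = 4.5 × 34 mL/cmH2O = 4.5 × 0.034 L/cmH2O = 0.153 s.
Passive exhalation: V(t)/V₀ = e^(−t/τ) = e^(−0.28/0.153) = 0.1604.
Fraction exhaled = 1 − 0.1604 = 0.8396 → 83.96%.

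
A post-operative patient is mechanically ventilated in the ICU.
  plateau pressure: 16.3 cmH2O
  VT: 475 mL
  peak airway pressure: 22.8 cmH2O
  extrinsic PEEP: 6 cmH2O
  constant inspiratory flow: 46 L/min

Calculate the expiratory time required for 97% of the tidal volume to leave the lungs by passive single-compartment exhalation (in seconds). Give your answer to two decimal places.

1.37

Flow: 46 L/min ÷ 60 = 0.7667 L/s.
R = (PIP − Pplat)/V̇ = (22.8 − 16.3) / 0.7667 = 6.5/0.7667 = 8.478 cmH2O·s/L.
C = Vt/(Pplat − PEEP) = 475.0 / (16.3 − 6) = 475.0/10.3 = 46.117 mL/cmH2O.
τ = R × C = 8.478 × 0.04612 L/cmH2O = 0.391 s.
t = −τ·ln(1 − 0.97) = −0.391·ln(0.03) = 1.371 s.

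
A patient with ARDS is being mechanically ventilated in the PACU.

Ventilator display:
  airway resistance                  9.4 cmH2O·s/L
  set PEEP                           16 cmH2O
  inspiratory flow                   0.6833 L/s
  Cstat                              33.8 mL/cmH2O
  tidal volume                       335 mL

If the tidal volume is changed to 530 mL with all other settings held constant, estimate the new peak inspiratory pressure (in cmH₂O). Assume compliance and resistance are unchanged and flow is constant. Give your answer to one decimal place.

38.1

PIP = Vt/C + R·V̇ + PEEP (constant-flow equation of motion).
Only the elastic term changes: ΔPIP = ΔVt / C = (530 − 335) / 33.8 = 5.769 cmH2O.
Original PIP = 335/33.8 + 9.4×0.6833 + 16 = 32.334 cmH2O; new PIP = 32.334 + (5.769) = 38.103 cmH2O.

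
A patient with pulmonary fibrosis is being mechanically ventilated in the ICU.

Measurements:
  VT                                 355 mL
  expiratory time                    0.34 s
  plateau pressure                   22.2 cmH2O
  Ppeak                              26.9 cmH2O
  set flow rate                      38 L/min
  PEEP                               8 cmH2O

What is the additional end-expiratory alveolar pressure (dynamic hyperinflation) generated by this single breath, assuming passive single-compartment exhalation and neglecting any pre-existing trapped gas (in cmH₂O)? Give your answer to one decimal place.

2.3

Flow: 38 L/min ÷ 60 = 0.6333 L/s.
R = (PIP − Pplat)/V̇ = (26.9 − 22.2) / 0.6333 = 4.7/0.6333 = 7.421 cmH2O·s/L.
C = Vt/(Pplat − PEEP) = 355.0 / (22.2 − 8) = 355.0/14.2 = 25.0 mL/cmH2O.
τ = R × C = 7.421 × 0.025 L/cmH2O = 0.1855 s.
Fraction remaining = e^(−Te/τ) = e^(−0.34/0.1855) = 0.16; trapped volume = 355.0 × 0.16 = 56.8 mL.
Additional alveolar pressure from trapping ≈ V_trapped / C = 56.8 / 25.0 = 2.272 cmH2O.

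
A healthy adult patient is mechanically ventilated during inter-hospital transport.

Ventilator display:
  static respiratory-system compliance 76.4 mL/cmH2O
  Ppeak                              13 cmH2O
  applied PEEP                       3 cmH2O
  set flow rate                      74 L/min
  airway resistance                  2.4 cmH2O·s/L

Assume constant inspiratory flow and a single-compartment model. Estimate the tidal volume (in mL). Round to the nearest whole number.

538

Flow: 74 L/min ÷ 60 = 1.2333 L/s.
Equation of motion (constant flow): PIP = Vt/C + R·V̇ + PEEP.
Vt/C = PIP − R·V̇ − PEEP = 13 − 2.96 − 3 = 7.04 cmH2O.
Vt = C × 7.04 = 76.4 × 7.04 = 537.86 mL.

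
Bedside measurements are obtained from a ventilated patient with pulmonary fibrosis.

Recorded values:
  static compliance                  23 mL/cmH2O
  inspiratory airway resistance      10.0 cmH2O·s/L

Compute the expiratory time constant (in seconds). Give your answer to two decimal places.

0.23

τ = R × C = 10.0 × 23 mL/cmH2O = 10.0 × 0.023 L/cmH2O = 0.23 s.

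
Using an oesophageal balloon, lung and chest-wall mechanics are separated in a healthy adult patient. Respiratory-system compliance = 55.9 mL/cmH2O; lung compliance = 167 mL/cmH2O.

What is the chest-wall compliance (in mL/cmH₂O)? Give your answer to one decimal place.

1/Ccw = 1/Crs − 1/CL.
1/Ccw = 1/55.9 − 1/167 = 0.0119.
Ccw = 84.034 mL/cmH2O.

84.0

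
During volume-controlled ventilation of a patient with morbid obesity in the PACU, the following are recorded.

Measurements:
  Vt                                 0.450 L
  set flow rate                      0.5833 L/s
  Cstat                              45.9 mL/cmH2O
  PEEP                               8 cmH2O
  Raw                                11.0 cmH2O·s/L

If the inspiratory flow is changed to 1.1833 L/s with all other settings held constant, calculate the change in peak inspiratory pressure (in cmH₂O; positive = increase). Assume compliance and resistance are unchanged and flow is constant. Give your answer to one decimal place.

6.6

PIP = Vt/C + R·V̇ + PEEP (constant-flow equation of motion).
Only the resistive term changes: ΔPIP = R × ΔV̇ = 11.0 × (1.1833 − 0.5833) = 11.0 × 0.6 = 6.6 cmH2O.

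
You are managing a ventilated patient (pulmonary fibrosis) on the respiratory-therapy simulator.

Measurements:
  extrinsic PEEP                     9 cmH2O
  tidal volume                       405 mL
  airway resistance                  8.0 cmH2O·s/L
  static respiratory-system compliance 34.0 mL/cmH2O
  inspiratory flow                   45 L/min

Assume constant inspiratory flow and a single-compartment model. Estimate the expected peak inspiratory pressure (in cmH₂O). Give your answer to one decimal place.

26.9

Flow: 45 L/min ÷ 60 = 0.75 L/s.
Equation of motion (constant flow): PIP = Vt/C + R·V̇ + PEEP.
PIP = 405/34.0 + 8.0×0.75 + 9 = 11.912 + 6.0 + 9 = 26.912 cmH2O.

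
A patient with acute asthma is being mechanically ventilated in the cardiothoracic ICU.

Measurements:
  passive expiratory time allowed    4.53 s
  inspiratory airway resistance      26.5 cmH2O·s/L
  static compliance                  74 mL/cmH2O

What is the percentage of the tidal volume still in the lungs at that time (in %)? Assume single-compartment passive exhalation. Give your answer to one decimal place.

τ = R × C = 26.5 × 74 mL/cmH2O = 26.5 × 0.074 L/cmH2O = 1.961 s.
Passive exhalation: V(t)/V₀ = e^(−t/τ) = e^(−4.53/1.961) = 0.09926.
Fraction remaining = 0.09926 → 9.926%.

9.9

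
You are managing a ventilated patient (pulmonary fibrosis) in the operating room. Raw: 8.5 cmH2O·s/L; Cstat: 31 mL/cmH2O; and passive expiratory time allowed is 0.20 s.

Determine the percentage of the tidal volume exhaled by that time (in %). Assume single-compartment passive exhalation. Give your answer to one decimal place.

53.2

τ = R × C = 8.5 × 31 mL/cmH2O = 8.5 × 0.031 L/cmH2O = 0.2635 s.
Passive exhalation: V(t)/V₀ = e^(−t/τ) = e^(−0.20/0.2635) = 0.4681.
Fraction exhaled = 1 − 0.4681 = 0.5319 → 53.19%.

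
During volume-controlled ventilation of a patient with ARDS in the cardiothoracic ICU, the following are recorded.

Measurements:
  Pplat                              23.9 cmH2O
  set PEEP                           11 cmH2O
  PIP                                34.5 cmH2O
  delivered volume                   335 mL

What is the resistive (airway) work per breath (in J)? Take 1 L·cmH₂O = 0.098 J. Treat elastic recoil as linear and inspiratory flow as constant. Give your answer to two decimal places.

With constant inspiratory flow the resistive pressure is constant at PIP − Pplat = 34.5 − 23.9 = 10.6 cmH2O, so resistive work = 10.6 × 0.335 = 3.551 L·cmH2O.
× 0.098 J/(L·cmH2O) → 0.348 J.

0.35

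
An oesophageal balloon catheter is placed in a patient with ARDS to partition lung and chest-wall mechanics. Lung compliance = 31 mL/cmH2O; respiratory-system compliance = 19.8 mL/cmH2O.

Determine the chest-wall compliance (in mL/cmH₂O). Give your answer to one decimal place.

54.8

1/Ccw = 1/Crs − 1/CL.
1/Ccw = 1/19.8 − 1/31 = 0.01825.
Ccw = 54.795 mL/cmH2O.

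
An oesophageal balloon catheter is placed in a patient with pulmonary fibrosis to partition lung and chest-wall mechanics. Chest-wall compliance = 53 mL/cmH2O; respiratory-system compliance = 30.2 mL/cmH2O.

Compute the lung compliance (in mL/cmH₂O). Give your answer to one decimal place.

1/CL = 1/Crs − 1/Ccw.
1/CL = 1/30.2 − 1/53 = 0.01424.
CL = 70.225 mL/cmH2O.

70.2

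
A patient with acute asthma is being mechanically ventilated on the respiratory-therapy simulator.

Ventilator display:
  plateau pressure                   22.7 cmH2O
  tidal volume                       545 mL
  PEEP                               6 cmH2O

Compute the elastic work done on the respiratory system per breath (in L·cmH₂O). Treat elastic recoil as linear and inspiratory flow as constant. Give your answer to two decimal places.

Elastic work ≈ ½ × (Pplat − PEEP) × Vt = 0.5 × (22.7 − 6) × 0.545 L = 0.5 × 16.7 × 0.545 = 4.551 L·cmH2O.

4.55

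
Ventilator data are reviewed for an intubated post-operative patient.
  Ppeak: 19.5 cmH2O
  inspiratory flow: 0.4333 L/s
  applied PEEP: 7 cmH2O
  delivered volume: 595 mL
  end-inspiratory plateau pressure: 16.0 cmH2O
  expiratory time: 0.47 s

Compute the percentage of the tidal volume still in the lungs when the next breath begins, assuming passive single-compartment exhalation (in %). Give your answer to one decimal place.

R = (PIP − Pplat)/V̇ = (19.5 − 16.0) / 0.4333 = 3.5/0.4333 = 8.078 cmH2O·s/L.
C = Vt/(Pplat − PEEP) = 595.0 / (16.0 − 7) = 595.0/9.0 = 66.111 mL/cmH2O.
τ = R × C = 8.078 × 0.06611 L/cmH2O = 0.534 s.
Fraction remaining at end-expiration = e^(−Te/τ) = e^(−0.47/0.534) = 0.4147 → 41.47%.

41.5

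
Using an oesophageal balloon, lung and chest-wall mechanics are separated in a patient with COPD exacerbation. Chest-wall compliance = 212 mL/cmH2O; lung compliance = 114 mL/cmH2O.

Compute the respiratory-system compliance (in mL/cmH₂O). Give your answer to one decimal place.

Lung and chest wall are elastances in series: 1/Crs = 1/CL + 1/Ccw.
1/Crs = 1/114 + 1/212 = 0.01349.
Crs = 74.129 mL/cmH2O.

74.1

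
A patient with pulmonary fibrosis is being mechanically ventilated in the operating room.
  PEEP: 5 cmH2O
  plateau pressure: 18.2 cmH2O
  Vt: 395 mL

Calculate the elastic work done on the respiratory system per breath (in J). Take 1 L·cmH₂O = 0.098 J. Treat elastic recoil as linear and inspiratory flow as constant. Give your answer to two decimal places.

Elastic work ≈ ½ × (Pplat − PEEP) × Vt = 0.5 × (18.2 − 5) × 0.395 L = 0.5 × 13.2 × 0.395 = 2.607 L·cmH2O.
× 0.098 J/(L·cmH2O) → 0.2555 J.

0.26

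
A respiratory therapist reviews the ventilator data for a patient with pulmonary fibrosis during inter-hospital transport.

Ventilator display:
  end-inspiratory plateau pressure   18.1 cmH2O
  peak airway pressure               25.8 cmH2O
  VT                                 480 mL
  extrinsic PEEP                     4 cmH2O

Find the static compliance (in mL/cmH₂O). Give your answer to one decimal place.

34.0

Cstat = Vt / (Pplat − PEEP) = 480 / (18.1 − 4) = 480 / 14.1 = 34.043 mL/cmH2O.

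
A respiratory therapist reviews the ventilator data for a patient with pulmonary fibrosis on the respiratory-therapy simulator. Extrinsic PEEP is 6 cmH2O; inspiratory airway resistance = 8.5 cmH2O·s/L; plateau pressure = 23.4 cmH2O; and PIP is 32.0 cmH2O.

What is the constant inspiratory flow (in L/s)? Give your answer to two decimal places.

flow = (PIP − Pplat) / Raw = 8.6 / 8.5 = 1.012 L/s.

1.01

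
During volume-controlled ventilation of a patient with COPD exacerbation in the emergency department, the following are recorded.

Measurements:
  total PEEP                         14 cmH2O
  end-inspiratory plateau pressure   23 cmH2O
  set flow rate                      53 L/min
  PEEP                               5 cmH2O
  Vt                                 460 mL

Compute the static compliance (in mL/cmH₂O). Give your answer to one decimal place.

51.1

End-expiratory occlusion gives total PEEP = 14 cmH2O (intrinsic PEEP = 14 − 5 = 9). Use total PEEP for the elastic gradient.
Cstat = Vt / (Pplat − PEEPtotal) = 460 / (23 − 14) = 460 / 9.0 = 51.111 mL/cmH2O.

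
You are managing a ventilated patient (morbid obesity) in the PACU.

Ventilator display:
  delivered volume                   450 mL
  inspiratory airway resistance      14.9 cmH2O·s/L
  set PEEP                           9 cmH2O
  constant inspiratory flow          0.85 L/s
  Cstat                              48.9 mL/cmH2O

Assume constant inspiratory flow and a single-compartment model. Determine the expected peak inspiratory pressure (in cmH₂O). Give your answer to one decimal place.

Equation of motion (constant flow): PIP = Vt/C + R·V̇ + PEEP.
PIP = 450/48.9 + 14.9×0.85 + 9 = 9.202 + 12.665 + 9 = 30.867 cmH2O.

30.9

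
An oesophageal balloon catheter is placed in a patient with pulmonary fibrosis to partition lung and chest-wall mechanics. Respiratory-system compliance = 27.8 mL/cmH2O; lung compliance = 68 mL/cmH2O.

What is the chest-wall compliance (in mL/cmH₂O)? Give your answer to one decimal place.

47.0

1/Ccw = 1/Crs − 1/CL.
1/Ccw = 1/27.8 − 1/68 = 0.02127.
Ccw = 47.015 mL/cmH2O.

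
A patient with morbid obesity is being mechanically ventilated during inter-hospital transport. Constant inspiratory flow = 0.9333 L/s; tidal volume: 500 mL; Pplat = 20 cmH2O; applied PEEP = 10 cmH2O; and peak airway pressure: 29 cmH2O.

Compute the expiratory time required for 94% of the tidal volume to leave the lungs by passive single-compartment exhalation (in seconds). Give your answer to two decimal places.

R = (PIP − Pplat)/V̇ = (29 − 20) / 0.9333 = 9.0/0.9333 = 9.643 cmH2O·s/L.
C = Vt/(Pplat − PEEP) = 500.0 / (20 − 10) = 500.0/10.0 = 50.0 mL/cmH2O.
τ = R × C = 9.643 × 0.05 L/cmH2O = 0.4822 s.
t = −τ·ln(1 − 0.94) = −0.4822·ln(0.06) = 1.357 s.

1.36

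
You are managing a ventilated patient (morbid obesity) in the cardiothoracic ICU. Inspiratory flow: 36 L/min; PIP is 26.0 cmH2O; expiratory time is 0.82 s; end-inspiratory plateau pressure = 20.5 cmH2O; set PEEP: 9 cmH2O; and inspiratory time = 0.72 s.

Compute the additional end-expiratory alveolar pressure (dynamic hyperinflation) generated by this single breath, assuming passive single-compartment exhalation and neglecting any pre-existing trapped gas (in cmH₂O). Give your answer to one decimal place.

1.1

Flow: 36 L/min ÷ 60 = 0.6 L/s.
Vt = flow × Ti = 0.6 L/s × 0.72 s × 1000 mL/L = 432.0 mL.
R = (PIP − Pplat)/V̇ = (26.0 − 20.5) / 0.6 = 5.5/0.6 = 9.167 cmH2O·s/L.
C = Vt/(Pplat − PEEP) = 432.0 / (20.5 − 9) = 432.0/11.5 = 37.565 mL/cmH2O.
τ = R × C = 9.167 × 0.03757 L/cmH2O = 0.3444 s.
Fraction remaining = e^(−Te/τ) = e^(−0.82/0.3444) = 0.09246; trapped volume = 432.0 × 0.09246 = 39.943 mL.
Additional alveolar pressure from trapping ≈ V_trapped / C = 39.943 / 37.565 = 1.063 cmH2O.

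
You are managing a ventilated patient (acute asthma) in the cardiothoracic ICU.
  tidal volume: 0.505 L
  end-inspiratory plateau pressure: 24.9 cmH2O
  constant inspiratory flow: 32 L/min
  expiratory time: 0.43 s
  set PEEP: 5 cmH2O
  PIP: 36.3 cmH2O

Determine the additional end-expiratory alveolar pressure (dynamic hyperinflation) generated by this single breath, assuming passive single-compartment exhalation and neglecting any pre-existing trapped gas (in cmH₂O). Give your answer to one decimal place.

Flow: 32 L/min ÷ 60 = 0.5333 L/s.
R = (PIP − Pplat)/V̇ = (36.3 − 24.9) / 0.5333 = 11.4/0.5333 = 21.376 cmH2O·s/L.
C = Vt/(Pplat − PEEP) = 505.0 / (24.9 − 5) = 505.0/19.9 = 25.377 mL/cmH2O.
τ = R × C = 21.376 × 0.02538 L/cmH2O = 0.5425 s.
Fraction remaining = e^(−Te/τ) = e^(−0.43/0.5425) = 0.4527; trapped volume = 505.0 × 0.4527 = 228.61 mL.
Additional alveolar pressure from trapping ≈ V_trapped / C = 228.61 / 25.377 = 9.009 cmH2O.

9.0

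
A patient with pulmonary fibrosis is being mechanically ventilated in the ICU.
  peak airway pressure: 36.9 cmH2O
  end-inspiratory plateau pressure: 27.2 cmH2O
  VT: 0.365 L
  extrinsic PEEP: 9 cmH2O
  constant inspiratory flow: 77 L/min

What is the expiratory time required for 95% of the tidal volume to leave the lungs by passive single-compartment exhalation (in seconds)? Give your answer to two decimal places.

Flow: 77 L/min ÷ 60 = 1.2833 L/s.
R = (PIP − Pplat)/V̇ = (36.9 − 27.2) / 1.2833 = 9.7/1.2833 = 7.559 cmH2O·s/L.
C = Vt/(Pplat − PEEP) = 365.0 / (27.2 − 9) = 365.0/18.2 = 20.055 mL/cmH2O.
τ = R × C = 7.559 × 0.02006 L/cmH2O = 0.1516 s.
t = −τ·ln(1 − 0.95) = −0.1516·ln(0.05) = 0.4542 s.

0.45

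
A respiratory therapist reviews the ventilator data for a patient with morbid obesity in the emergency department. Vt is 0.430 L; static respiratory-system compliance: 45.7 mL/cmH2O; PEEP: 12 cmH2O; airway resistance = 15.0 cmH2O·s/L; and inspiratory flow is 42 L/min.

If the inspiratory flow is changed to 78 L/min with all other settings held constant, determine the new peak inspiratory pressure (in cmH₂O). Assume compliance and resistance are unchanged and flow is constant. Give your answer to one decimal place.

40.9

Flow: 42 L/min ÷ 60 = 0.7 L/s.
New flow: 78 L/min ÷ 60 = 1.3 L/s.
PIP = Vt/C + R·V̇ + PEEP (constant-flow equation of motion).
Only the resistive term changes: ΔPIP = R × ΔV̇ = 15.0 × (1.3 − 0.7) = 15.0 × 0.6 = 9.0 cmH2O.
Original PIP = 430/45.7 + 15.0×0.7 + 12 = 31.909 cmH2O; new PIP = 31.909 + (9.0) = 40.909 cmH2O.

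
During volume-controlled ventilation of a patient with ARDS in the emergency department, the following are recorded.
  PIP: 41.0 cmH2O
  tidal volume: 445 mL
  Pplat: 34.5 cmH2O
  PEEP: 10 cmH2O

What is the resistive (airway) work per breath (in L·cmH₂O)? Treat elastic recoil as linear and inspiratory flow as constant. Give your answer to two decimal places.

With constant inspiratory flow the resistive pressure is constant at PIP − Pplat = 41.0 − 34.5 = 6.5 cmH2O, so resistive work = 6.5 × 0.445 = 2.893 L·cmH2O.

2.89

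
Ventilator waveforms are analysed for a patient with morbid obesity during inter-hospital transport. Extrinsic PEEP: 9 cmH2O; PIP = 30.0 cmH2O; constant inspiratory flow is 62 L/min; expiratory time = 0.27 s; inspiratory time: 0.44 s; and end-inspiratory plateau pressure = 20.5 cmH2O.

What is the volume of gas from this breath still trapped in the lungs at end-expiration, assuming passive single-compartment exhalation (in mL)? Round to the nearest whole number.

Flow: 62 L/min ÷ 60 = 1.0333 L/s.
Vt = flow × Ti = 1.0333 L/s × 0.44 s × 1000 mL/L = 454.65 mL.
R = (PIP − Pplat)/V̇ = (30.0 − 20.5) / 1.0333 = 9.5/1.0333 = 9.194 cmH2O·s/L.
C = Vt/(Pplat − PEEP) = 454.65 / (20.5 − 9) = 454.65/11.5 = 39.535 mL/cmH2O.
τ = R × C = 9.194 × 0.03954 L/cmH2O = 0.3635 s.
Fraction remaining = e^(−Te/τ) = e^(−0.27/0.3635) = 0.4758.
Trapped volume = 454.65 × 0.4758 = 216.32 mL.

216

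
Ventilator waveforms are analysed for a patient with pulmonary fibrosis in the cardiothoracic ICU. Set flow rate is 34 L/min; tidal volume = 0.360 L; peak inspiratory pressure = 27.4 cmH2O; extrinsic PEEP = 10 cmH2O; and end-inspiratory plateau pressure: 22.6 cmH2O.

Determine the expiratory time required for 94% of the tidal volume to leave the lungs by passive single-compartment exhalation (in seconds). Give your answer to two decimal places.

0.68

Flow: 34 L/min ÷ 60 = 0.5667 L/s.
R = (PIP − Pplat)/V̇ = (27.4 − 22.6) / 0.5667 = 4.8/0.5667 = 8.47 cmH2O·s/L.
C = Vt/(Pplat − PEEP) = 360.0 / (22.6 − 10) = 360.0/12.6 = 28.571 mL/cmH2O.
τ = R × C = 8.47 × 0.02857 L/cmH2O = 0.242 s.
t = −τ·ln(1 − 0.94) = −0.242·ln(0.06) = 0.6808 s.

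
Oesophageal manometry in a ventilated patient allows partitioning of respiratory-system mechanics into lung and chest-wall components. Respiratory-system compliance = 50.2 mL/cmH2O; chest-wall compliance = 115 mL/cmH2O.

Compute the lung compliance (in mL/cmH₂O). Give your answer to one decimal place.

1/CL = 1/Crs − 1/Ccw.
1/CL = 1/50.2 − 1/115 = 0.01122.
CL = 89.127 mL/cmH2O.

89.1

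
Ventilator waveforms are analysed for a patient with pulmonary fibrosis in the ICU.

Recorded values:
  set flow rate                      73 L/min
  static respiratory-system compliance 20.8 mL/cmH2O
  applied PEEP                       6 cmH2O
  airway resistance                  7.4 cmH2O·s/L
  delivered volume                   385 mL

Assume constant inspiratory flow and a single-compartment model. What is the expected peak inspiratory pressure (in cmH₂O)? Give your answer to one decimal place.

33.5

Flow: 73 L/min ÷ 60 = 1.2167 L/s.
Equation of motion (constant flow): PIP = Vt/C + R·V̇ + PEEP.
PIP = 385/20.8 + 7.4×1.2167 + 6 = 18.51 + 9.004 + 6 = 33.514 cmH2O.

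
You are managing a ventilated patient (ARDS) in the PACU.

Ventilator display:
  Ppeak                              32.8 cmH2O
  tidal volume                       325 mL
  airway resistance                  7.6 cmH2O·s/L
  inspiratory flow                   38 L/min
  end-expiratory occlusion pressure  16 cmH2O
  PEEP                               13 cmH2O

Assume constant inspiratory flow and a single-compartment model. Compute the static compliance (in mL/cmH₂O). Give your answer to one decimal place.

27.1

Flow: 38 L/min ÷ 60 = 0.6333 L/s.
Total PEEP = 16 cmH2O (set 13 + intrinsic 3); this is the baseline alveolar pressure.
Equation of motion (constant flow): PIP = Vt/C + R·V̇ + PEEP.
Vt/C = PIP − R·V̇ − PEEP = 32.8 − 7.6×0.6333 − 16 = 32.8 − 4.813 − 16 = 11.987 cmH2O.
C = Vt / 11.987 = 325 / 11.987 = 27.113 mL/cmH2O.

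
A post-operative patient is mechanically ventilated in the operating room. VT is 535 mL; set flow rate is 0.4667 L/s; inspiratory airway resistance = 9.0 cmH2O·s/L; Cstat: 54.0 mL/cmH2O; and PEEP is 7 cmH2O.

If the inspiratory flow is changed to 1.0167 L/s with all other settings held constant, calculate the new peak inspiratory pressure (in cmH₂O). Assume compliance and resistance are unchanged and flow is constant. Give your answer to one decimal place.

26.1

PIP = Vt/C + R·V̇ + PEEP (constant-flow equation of motion).
Only the resistive term changes: ΔPIP = R × ΔV̇ = 9.0 × (1.0167 − 0.4667) = 9.0 × 0.55 = 4.95 cmH2O.
Original PIP = 535/54.0 + 9.0×0.4667 + 7 = 21.108 cmH2O; new PIP = 21.108 + (4.95) = 26.058 cmH2O.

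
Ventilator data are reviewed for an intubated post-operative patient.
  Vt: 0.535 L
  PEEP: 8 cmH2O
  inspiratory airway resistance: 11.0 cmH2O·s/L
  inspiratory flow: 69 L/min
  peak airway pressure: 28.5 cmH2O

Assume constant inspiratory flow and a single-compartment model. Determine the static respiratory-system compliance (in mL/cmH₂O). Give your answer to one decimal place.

68.2

Flow: 69 L/min ÷ 60 = 1.15 L/s.
Equation of motion (constant flow): PIP = Vt/C + R·V̇ + PEEP.
Vt/C = PIP − R·V̇ − PEEP = 28.5 − 11.0×1.15 − 8 = 28.5 − 12.65 − 8 = 7.85 cmH2O.
C = Vt / 7.85 = 535 / 7.85 = 68.153 mL/cmH2O.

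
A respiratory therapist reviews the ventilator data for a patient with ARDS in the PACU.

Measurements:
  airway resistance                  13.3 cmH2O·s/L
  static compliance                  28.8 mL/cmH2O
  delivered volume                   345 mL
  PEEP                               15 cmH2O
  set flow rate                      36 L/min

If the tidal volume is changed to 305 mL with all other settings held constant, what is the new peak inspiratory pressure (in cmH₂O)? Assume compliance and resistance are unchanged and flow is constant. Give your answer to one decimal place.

33.6

Flow: 36 L/min ÷ 60 = 0.6 L/s.
PIP = Vt/C + R·V̇ + PEEP (constant-flow equation of motion).
Only the elastic term changes: ΔPIP = ΔVt / C = (305 − 345) / 28.8 = -1.389 cmH2O.
Original PIP = 345/28.8 + 13.3×0.6 + 15 = 34.959 cmH2O; new PIP = 34.959 + (-1.389) = 33.57 cmH2O.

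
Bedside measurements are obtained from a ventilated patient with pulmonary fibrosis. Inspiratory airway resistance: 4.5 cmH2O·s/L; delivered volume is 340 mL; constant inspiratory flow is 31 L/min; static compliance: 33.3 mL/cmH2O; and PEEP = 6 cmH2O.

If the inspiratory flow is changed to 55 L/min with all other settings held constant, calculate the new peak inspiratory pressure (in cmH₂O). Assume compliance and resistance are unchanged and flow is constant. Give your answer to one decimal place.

20.3

Flow: 31 L/min ÷ 60 = 0.5167 L/s.
New flow: 55 L/min ÷ 60 = 0.9167 L/s.
PIP = Vt/C + R·V̇ + PEEP (constant-flow equation of motion).
Only the resistive term changes: ΔPIP = R × ΔV̇ = 4.5 × (0.9167 − 0.5167) = 4.5 × 0.4 = 1.8 cmH2O.
Original PIP = 340/33.3 + 4.5×0.5167 + 6 = 18.535 cmH2O; new PIP = 18.535 + (1.8) = 20.335 cmH2O.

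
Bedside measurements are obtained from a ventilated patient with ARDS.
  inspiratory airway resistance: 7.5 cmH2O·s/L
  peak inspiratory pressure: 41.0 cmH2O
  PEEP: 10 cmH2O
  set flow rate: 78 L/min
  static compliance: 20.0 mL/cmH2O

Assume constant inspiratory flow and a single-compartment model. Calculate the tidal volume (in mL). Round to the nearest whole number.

425

Flow: 78 L/min ÷ 60 = 1.3 L/s.
Equation of motion (constant flow): PIP = Vt/C + R·V̇ + PEEP.
Vt/C = PIP − R·V̇ − PEEP = 41.0 − 9.75 − 10 = 21.25 cmH2O.
Vt = C × 21.25 = 20.0 × 21.25 = 425.0 mL.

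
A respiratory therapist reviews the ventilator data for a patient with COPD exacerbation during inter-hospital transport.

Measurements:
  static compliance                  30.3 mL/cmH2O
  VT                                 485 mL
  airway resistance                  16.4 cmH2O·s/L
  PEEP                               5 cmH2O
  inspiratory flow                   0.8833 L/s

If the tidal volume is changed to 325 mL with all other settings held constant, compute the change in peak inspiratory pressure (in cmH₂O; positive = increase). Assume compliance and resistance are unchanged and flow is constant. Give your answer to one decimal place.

-5.3

PIP = Vt/C + R·V̇ + PEEP (constant-flow equation of motion).
Only the elastic term changes: ΔPIP = ΔVt / C = (325 − 485) / 30.3 = -5.281 cmH2O.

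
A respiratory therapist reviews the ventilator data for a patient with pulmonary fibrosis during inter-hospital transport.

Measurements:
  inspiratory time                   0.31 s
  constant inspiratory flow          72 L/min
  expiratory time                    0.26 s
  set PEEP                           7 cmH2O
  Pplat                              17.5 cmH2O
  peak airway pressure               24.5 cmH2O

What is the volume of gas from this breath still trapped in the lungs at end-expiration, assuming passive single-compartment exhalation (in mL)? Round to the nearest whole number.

Flow: 72 L/min ÷ 60 = 1.2 L/s.
Vt = flow × Ti = 1.2 L/s × 0.31 s × 1000 mL/L = 372.0 mL.
R = (PIP − Pplat)/V̇ = (24.5 − 17.5) / 1.2 = 7.0/1.2 = 5.833 cmH2O·s/L.
C = Vt/(Pplat − PEEP) = 372.0 / (17.5 − 7) = 372.0/10.5 = 35.429 mL/cmH2O.
τ = R × C = 5.833 × 0.03543 L/cmH2O = 0.2067 s.
Fraction remaining = e^(−Te/τ) = e^(−0.26/0.2067) = 0.2843.
Trapped volume = 372.0 × 0.2843 = 105.76 mL.

106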